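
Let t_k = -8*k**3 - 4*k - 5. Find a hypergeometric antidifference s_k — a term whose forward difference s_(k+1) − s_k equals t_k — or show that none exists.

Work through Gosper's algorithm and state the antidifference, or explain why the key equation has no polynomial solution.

r(k) = (4*k + 8*(k + 1)**3 + 9)/(8*k**3 + 4*k + 5) after simplifying.
Take A(k)=1, B(k)=1, C(k)=k**3 + k/2 + 5/8.
Set up (1)·f(k+1) − (1)·f(k) − (k**3 + k/2 + 5/8) = 0.
Degrees (0,0,3) ⇒ d ≤ 4.
Coefficient equations give f(k) = k*(2*k**3 - 4*k**2 + 4*k + 3)/8.
Certificate R = B(k−1)f/C = k*(2*k**3 - 4*k**2 + 4*k + 3)/(8*k**3 + 4*k + 5) gives s_k = k*(-2*k**3 + 4*k**2 - 4*k - 3).
Verify: -8*k**3 - 4*k - 5 matches t_k.

s_k = k*(-2*k**3 + 4*k**2 - 4*k - 3)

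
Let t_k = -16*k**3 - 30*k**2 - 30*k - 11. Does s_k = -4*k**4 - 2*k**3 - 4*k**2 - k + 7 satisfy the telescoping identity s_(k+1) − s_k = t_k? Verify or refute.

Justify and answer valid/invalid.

s_(k+1) = -4*k**4 - 18*k**3 - 34*k**2 - 31*k - 4
s_(k+1) − s_k = -16*k**3 - 30*k**2 - 30*k - 11
(s_(k+1) − s_k) − t_k = 0

valid; difference matches t_k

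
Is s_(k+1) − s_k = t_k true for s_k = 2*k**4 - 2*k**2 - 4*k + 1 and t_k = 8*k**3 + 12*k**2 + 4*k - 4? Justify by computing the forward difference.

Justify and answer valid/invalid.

Valid: the claim telescopes to t_k.

s_(k+1) = 2*k**4 + 8*k**3 + 10*k**2 - 3
s_(k+1) − s_k = 8*k**3 + 12*k**2 + 4*k - 4
(s_(k+1) − s_k) − t_k = 0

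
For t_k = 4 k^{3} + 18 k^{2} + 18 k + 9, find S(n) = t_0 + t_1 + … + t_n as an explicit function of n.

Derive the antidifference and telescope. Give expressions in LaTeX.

r(k) = (4*k**3 + 30*k**2 + 66*k + 49)/(4*k**3 + 18*k**2 + 18*k + 9) after simplifying.
Normal form (A,B,C) = (1, 1, k**3 + 9*k**2/2 + 9*k/2 + 9/4).
Key eq: (1)·f(k+1) = (1)·f(k) + (k**3 + 9*k**2/2 + 9*k/2 + 9/4).
From deg A=0, deg B=0, deg C=3: d=4.
Solve for f: f(k) = k*(k**3 + 4*k**2 + k + 3)/4 (degree 4 ≤ 4).
Certificate R = B(k−1)f/C = k*(k**3 + 4*k**2 + k + 3)/(4*k**3 + 18*k**2 + 18*k + 9) gives s_k = k*(k**3 + 4*k**2 + k + 3).
Verify: 4*k**3 + 18*k**2 + 18*k + 9 matches t_k.
Σ_(k=0)^n t_k = s_(n+1) − s_(0) = (n**4 + 8*n**3 + 19*n**2 + 21*n + 9) − (0), i.e. n**4 + 8*n**3 + 19*n**2 + 21*n + 9.

S(n) = n^{4} + 8 n^{3} + 19 n^{2} + 21 n + 9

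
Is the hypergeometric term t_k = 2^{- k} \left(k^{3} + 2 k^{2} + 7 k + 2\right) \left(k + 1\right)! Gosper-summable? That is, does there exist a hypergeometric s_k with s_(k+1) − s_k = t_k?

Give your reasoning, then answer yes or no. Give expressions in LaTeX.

The ratio is (k**4 + 7*k**3 + 24*k**2 + 40*k + 24)/(2*(k**3 + 2*k**2 + 7*k + 2)).
A = k/2 + 1, B = 1, C = k**3 + 2*k**2 + 7*k + 2.
Set up (k/2 + 1)·f(k+1) − (1)·f(k) − (k**3 + 2*k**2 + 7*k + 2) = 0.
From deg A=1, deg B=0, deg C=3: d=2.
Solve for f: f(k) = 2*(k**2 + 2) (degree 2 ≤ 2).
Then R = B(k−1)f/C = 2*(k**2 + 2)/(k**3 + 2*k**2 + 7*k + 2), so s_k = R(k)·t_k = 2**(1 - k)*(k**2 + 2)*factorial(k + 1).
s_(k+1) − s_k = (k**3 + 2*k**2 + 7*k + 2)*factorial(k + 1)/2**k = t_k.

Yes. s_k = 2^{1 - k} \left(k^{2} + 2\right) \left(k + 1\right)!.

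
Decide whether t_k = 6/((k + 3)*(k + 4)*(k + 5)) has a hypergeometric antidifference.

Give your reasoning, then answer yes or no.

Compute t_(k+1)/t_k: get (k + 3)/(k + 6).
Factor: A=k + 3; B=k + 6; C=1.
Set up (k + 3)·f(k+1) − (k + 5)·f(k) − (1) = 0.
deg f ≤ 2 (via 1,1,0).
Match coefficients ⇒ f(k) = k*(k + 7)/24.
R(k) = B(k−1)·f(k)/C(k) = k*(k + 5)*(k + 7)/24; s_k = R·t_k = k*(k + 7)/(4*(k + 3)*(k + 4)).
Δs = 6/(k**3 + 12*k**2 + 47*k + 60), as required.

Yes. s_k = k*(k + 7)/(4*(k + 3)*(k + 4)).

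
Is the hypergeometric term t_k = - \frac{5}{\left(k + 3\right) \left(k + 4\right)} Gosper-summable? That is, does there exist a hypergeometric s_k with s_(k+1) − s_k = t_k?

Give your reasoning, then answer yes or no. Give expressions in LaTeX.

Yes. s_k = - \frac{5 k}{3 k + 9}.

The ratio is (k + 3)/(k + 5).
Take A(k)=k + 3, B(k)=k + 5, C(k)=1.
Need (k + 3)·f(k+1) − (k + 4)·f(k) = 1.
d = 1 from the (1,1,0) case.
Coefficient equations give f(k) = k/3.
R(k) = B(k−1)·f(k)/C(k) = k*(k + 4)/3; s_k = R·t_k = -5*k/(3*k + 9).
s_(k+1) − s_k = -5/(k**2 + 7*k + 12) = t_k.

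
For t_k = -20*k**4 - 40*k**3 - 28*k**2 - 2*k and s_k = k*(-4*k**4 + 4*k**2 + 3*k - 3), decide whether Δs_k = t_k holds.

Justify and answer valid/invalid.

s_(k+1) = (k + 1)*(3*k - 4*(k + 1)**4 + 4*(k + 1)**2)
s_(k+1) − s_k = 2*k*(-10*k**3 - 20*k**2 - 14*k - 1)
(s_(k+1) − s_k) − t_k = 0

Valid: the claim telescopes to t_k.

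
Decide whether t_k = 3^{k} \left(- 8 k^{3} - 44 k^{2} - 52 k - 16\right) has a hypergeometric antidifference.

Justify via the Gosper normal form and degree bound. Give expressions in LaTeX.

Yes. s_k = 3^{k} \left(- 4 k^{3} - 4 k^{2} + 4 k - 2\right).

Step 1: r(k) = 3*(2*k**3 + 17*k**2 + 41*k + 30)/(2*k**3 + 11*k**2 + 13*k + 4).
Factor: A=3; B=1; C=k**3 + 11*k**2/2 + 13*k/2 + 2.
Solve (3)·f(k+1) − (1)·f(k) = k**3 + 11*k**2/2 + 13*k/2 + 2.
Degrees (0,0,3) ⇒ d ≤ 3.
Solve for f: f(k) = (2*k**3 + 2*k**2 - 2*k + 1)/4 (degree 3 ≤ 3).
Certificate R = B(k−1)f/C = (2*k**3 + 2*k**2 - 2*k + 1)/(2*(k + 1)*(k + 4)*(2*k + 1)) gives s_k = 3**k*(-4*k**3 - 4*k**2 + 4*k - 2).
Verify: 3**k*(-8*k**3 - 44*k**2 - 52*k - 16) matches t_k.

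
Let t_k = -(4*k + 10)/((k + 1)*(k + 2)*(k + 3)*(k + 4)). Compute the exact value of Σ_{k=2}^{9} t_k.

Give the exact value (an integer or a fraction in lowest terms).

Ratio r(k) = (k + 1)*(2*k + 7)/((k + 5)*(2*k + 5)).
So A=k + 1 and B=k + 5, with C=k + 5/2.
Set up (k + 1)·f(k+1) − (k + 4)·f(k) − (k + 5/2) = 0.
deg f ≤ 3 (via 1,1,1).
Match coefficients ⇒ f(k) = k*(k + 2)*(k + 4)/6.
Then R = B(k−1)f/C = k*(k + 2)*(k + 4)**2/(3*(2*k + 5)), so s_k = R(k)·t_k = 2*k*(-k - 4)/(3*(k**2 + 4*k + 3)).
Verify: 2*(-2*k - 5)/(k**4 + 10*k**3 + 35*k**2 + 50*k + 24) matches t_k.
Σ_(k=2)^(9) t_k = s_(10) − s_(2) = -280/429 − (-8/15) = -256/2145.

Σ = -256/2145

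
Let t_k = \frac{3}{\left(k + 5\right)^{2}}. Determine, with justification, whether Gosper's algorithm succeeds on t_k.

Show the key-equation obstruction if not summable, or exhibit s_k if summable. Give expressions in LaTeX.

No; the coefficient equations for f are inconsistent.

r(k) = (k + 5)**2/(k + 6)**2 after simplifying.
Take A(k)=k**2 + 10*k + 25, B(k)=k**2 + 12*k + 36, C(k)=1.
Need (k**2 + 10*k + 25)·f(k+1) − (k**2 + 10*k + 25)·f(k) = 1.
Bound: deg f ≤ 0.
f = c0 ⇒ A·f(k+1) − B(k−1)·f(k) − C = -1. The system {-1 = 0} is inconsistent; no antidifference.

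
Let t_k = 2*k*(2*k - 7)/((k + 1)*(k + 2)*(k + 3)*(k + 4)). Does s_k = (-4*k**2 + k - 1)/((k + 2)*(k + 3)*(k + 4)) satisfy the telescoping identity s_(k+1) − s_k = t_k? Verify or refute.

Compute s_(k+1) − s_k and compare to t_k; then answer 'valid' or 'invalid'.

s_(k+1) = (k - 4*(k + 1)**2)/((k + 3)*(k + 4)*(k + 5))
s_(k+1) − s_k = (4*k**2 - 22*k - 3)/(k**4 + 14*k**3 + 71*k**2 + 154*k + 120)
(s_(k+1) − s_k) − t_k = 3*(-8*k**2 + 15*k - 1)/(k**5 + 15*k**4 + 85*k**3 + 225*k**2 + 274*k + 120)

Invalid: residual 3*(-8*k**2 + 15*k - 1)/(k**5 + 15*k**4 + 85*k**3 + 225*k**2 + 274*k + 120) ≠ 0.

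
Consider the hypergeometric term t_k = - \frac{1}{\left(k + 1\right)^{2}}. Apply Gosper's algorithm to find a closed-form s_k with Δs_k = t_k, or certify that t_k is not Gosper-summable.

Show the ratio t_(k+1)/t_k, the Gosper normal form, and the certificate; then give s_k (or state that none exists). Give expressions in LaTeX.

Compute t_(k+1)/t_k: get (k + 1)**2/(k + 2)**2.
So A=k**2 + 2*k + 1 and B=k**2 + 4*k + 4, with C=1.
Key eq: (k**2 + 2*k + 1)·f(k+1) = (k**2 + 2*k + 1)·f(k) + (1).
d = 0 from the (2,2,0) case.
Write f(k) = c0. Then LHS − RHS = -1, requiring -1 = 0: contradictory. No certificate.

none — t_k is not Gosper-summable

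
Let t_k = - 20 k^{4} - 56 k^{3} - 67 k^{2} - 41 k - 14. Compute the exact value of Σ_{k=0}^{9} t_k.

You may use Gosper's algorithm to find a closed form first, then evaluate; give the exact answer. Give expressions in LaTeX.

t_(k+1)/t_k = (20*k**4 + 136*k**3 + 355*k**2 + 423*k + 198)/(20*k**4 + 56*k**3 + 67*k**2 + 41*k + 14).
Normal form (A,B,C) = (1, 1, k**4 + 14*k**3/5 + 67*k**2/20 + 41*k/20 + 7/10).
Solve (1)·f(k+1) − (1)·f(k) = k**4 + 14*k**3/5 + 67*k**2/20 + 41*k/20 + 7/10.
From deg A=0, deg B=0, deg C=4: d=5.
A polynomial solution: f(k) = k*(4*k**4 + 4*k**3 + k**2 + k + 4)/20.
Certificate R = B(k−1)f/C = k*(4*k**4 + 4*k**3 + k**2 + k + 4)/(20*k**4 + 56*k**3 + 67*k**2 + 41*k + 14) gives s_k = k*(-4*k**4 - 4*k**3 - k**2 - k - 4).
Check: Δs_k = -20*k**4 - 56*k**3 - 67*k**2 - 41*k - 14. ✓
Sum = s_(10) − s_(0); s_(10) = -441140, s_(0) = 0 ⇒ -441140.

Σ = -441140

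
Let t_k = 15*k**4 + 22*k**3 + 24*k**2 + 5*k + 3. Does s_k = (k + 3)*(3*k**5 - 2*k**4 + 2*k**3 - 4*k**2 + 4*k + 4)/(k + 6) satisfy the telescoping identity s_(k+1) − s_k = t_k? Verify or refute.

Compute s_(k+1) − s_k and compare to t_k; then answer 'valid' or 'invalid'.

s_(k+1) = (3*k**6 + 25*k**5 + 76*k**4 + 116*k**3 + 89*k**2 + 43*k + 28)/(k + 7)
s_(k+1) − s_k = (15*k**6 + 181*k**5 + 598*k**4 + 779*k**3 + 617*k**2 + 162*k + 84)/(k**2 + 13*k + 42)
(s_(k+1) − s_k) − t_k = 3*(-12*k**5 - 114*k**4 - 154*k**3 - 153*k**2 - 29*k - 14)/(k**2 + 13*k + 42)

Invalid: residual 3*(-12*k**5 - 114*k**4 - 154*k**3 - 153*k**2 - 29*k - 14)/(k**2 + 13*k + 42) ≠ 0.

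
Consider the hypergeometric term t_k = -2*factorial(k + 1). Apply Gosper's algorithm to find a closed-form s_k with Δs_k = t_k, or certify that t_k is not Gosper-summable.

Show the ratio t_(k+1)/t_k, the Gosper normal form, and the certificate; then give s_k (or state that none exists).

not Gosper-summable; s_k does not exist

The ratio is k + 2.
Gosper form: A/B · C(k+1)/C(k) with A=k + 2, B=1, C=1.
Set up (k + 2)·f(k+1) − (1)·f(k) − (1) = 0.
Bound: deg f ≤ -1.
d = -1 < 0 ⇒ no nonzero polynomial f; not summable.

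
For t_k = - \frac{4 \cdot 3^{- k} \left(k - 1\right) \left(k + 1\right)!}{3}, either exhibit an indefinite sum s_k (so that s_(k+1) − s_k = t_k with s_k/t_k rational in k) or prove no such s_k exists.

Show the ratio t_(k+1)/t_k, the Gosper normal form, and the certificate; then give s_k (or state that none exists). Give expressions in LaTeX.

r(k) = k*(k + 2)/(3*(k - 1)) after simplifying.
Take A(k)=k/3 + 2/3, B(k)=1, C(k)=k - 1.
Key eq: (k/3 + 2/3)·f(k+1) = (1)·f(k) + (k - 1).
Bound: deg f ≤ 0.
A polynomial solution: f(k) = 3.
Certificate R = B(k−1)f/C = 3/(k - 1) gives s_k = -4*factorial(k + 1)/3**k.
s_(k+1) − s_k = -4*(k - 1)*factorial(k + 1)/(3*3**k) = t_k.

s_k = - 4 \cdot 3^{- k} \left(k + 1\right)!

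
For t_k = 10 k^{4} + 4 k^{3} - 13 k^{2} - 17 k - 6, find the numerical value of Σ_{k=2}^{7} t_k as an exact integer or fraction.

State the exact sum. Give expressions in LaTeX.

Σ = 47580

The ratio is (10*k**4 + 44*k**3 + 59*k**2 + 9*k - 22)/(10*k**4 + 4*k**3 - 13*k**2 - 17*k - 6).
Factor: A=1; B=1; C=k**4 + 2*k**3/5 - 13*k**2/10 - 17*k/10 - 3/5.
Need (1)·f(k+1) − (1)·f(k) = k**4 + 2*k**3/5 - 13*k**2/10 - 17*k/10 - 3/5.
deg f ≤ 5 (via 0,0,4).
Solving with deg f ≤ 5: f(k) = k**2*(2*k**3 - 4*k**2 - 3*k - 1)/10.
R(k) = B(k−1)·f(k)/C(k) = k**2*(2*k**3 - 4*k**2 - 3*k - 1)/(10*k**4 + 4*k**3 - 13*k**2 - 17*k - 6); s_k = R·t_k = k**2*(2*k**3 - 4*k**2 - 3*k - 1).
s_(k+1) − s_k = 10*k**4 + 4*k**3 - 13*k**2 - 17*k - 6 = t_k.
Evaluate s at k=8 and k=2: 47552 and -28; difference 47580.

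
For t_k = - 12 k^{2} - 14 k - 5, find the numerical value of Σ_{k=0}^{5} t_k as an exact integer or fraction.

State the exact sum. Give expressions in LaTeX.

Σ = -900

r(k) = (12*k**2 + 38*k + 31)/(12*k**2 + 14*k + 5) after simplifying.
So A=1 and B=1, with C=k**2 + 7*k/6 + 5/12.
Solve (1)·f(k+1) − (1)·f(k) = k**2 + 7*k/6 + 5/12.
Bound: deg f ≤ 3.
Match coefficients ⇒ f(k) = k**2*(4*k + 1)/12.
Get s_k = R·t_k = k**2*(-4*k - 1) with R(k) = B(k−1)f(k)/C(k) = k**2*(4*k + 1)/(12*k**2 + 14*k + 5).
Check: Δs_k = -12*k**2 - 14*k - 5. ✓
Evaluate s at k=6 and k=0: -900 and 0; difference -900.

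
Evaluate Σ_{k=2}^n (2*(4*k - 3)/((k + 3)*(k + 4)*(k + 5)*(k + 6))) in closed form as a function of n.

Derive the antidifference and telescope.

Compute t_(k+1)/t_k: get (k + 3)*(4*k + 1)/((k + 7)*(4*k - 3)).
Take A(k)=k + 3, B(k)=k + 7, C(k)=k - 3/4.
Need (k + 3)·f(k+1) − (k + 6)·f(k) = k - 3/4.
d = 3 from the (1,1,1) case.
Solving with deg f ≤ 3: f(k) = k*(k**2 + 12*k - 73)/240.
Get s_k = R·t_k = k*(k**2 + 12*k - 73)/(30*(k + 3)*(k + 4)*(k + 5)) with R(k) = B(k−1)f(k)/C(k) = k*(k + 6)*(k**2 + 12*k - 73)/(60*(4*k - 3)).
Δs = 2*(4*k - 3)/(k**4 + 18*k**3 + 119*k**2 + 342*k + 360), as required.
Σ_(k=2)^n t_k = s_(n+1) − s_(2) = ((n**3 + 15*n**2 - 46*n - 60)/(30*(n**3 + 15*n**2 + 74*n + 120))) − (-1/70), i.e. (n**3 + 15*n**2 - 10*n - 6)/(21*(n**3 + 15*n**2 + 74*n + 120)).

S(n) = (n**3 + 15*n**2 - 10*n - 6)/(21*(n**3 + 15*n**2 + 74*n + 120))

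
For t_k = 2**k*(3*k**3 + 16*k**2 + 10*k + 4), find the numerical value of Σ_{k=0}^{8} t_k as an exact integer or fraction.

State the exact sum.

Σ = 1037822

The ratio is 2*(3*k**3 + 25*k**2 + 51*k + 33)/(3*k**3 + 16*k**2 + 10*k + 4).
Gosper form: A/B · C(k+1)/C(k) with A=2, B=1, C=k**3 + 16*k**2/3 + 10*k/3 + 4/3.
Key eq: (2)·f(k+1) = (1)·f(k) + (k**3 + 16*k**2/3 + 10*k/3 + 4/3).
Degrees (0,0,3) ⇒ d ≤ 3.
Match coefficients ⇒ f(k) = (3*k**3 - 2*k**2 + 2)/3.
Get s_k = R·t_k = 2**k*(3*k**3 - 2*k**2 + 2) with R(k) = B(k−1)f(k)/C(k) = (3*k**3 - 2*k**2 + 2)/(3*k**3 + 16*k**2 + 10*k + 4).
s_(k+1) − s_k = 2**k*(3*k**3 + 16*k**2 + 10*k + 4) = t_k.
Σ_(k=0)^(8) t_k = s_(9) − s_(0) = 1037824 − (2) = 1037822.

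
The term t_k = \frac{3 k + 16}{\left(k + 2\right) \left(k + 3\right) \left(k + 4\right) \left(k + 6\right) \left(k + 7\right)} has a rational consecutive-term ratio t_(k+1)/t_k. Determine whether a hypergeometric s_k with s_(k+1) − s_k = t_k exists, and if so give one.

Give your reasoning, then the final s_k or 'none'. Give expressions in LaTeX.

Ratio r(k) = (k + 2)*(k + 6)*(3*k + 19)/((k + 5)*(k + 8)*(3*k + 16)).
So A=k + 2 and B=k + 8, with C=k**2 + 31*k/3 + 80/3.
Key eq: (k + 2)·f(k+1) = (k + 7)·f(k) + (k**2 + 31*k/3 + 80/3).
d = 5 from the (1,1,2) case.
Solve for f: f(k) = k*(k + 4)*(k + 5)*(k**2 + 11*k + 36)/108 (degree 5 ≤ 5).
So s_k = (B(k−1)f/C)·t_k = (k*(k + 4)*(k + 7)*(k**2 + 11*k + 36)/(36*(3*k + 16)))·t_k = k*(k**2 + 11*k + 36)/(36*(k**3 + 11*k**2 + 36*k + 36)).
Verify: (3*k + 16)/(k**5 + 22*k**4 + 185*k**3 + 740*k**2 + 1404*k + 1008) matches t_k.

s_k = \frac{k \left(k^{2} + 11 k + 36\right)}{36 \left(k^{3} + 11 k^{2} + 36 k + 36\right)}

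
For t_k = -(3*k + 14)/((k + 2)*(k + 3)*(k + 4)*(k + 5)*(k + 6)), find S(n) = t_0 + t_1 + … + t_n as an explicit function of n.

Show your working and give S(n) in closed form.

S(n) = (-n**3 - 13*n**2 - 54*n - 42)/(30*(n**3 + 13*n**2 + 54*n + 72))

The ratio is (k + 2)*(3*k + 17)/((k + 7)*(3*k + 14)).
Factor: A=k + 2; B=k + 7; C=k + 14/3.
f must satisfy (k + 2)·f(k+1) − (k + 6)·f(k) = k + 14/3.
From deg A=1, deg B=1, deg C=1: d=4.
Solve for f: f(k) = k*(k + 4)*(k**2 + 10*k + 31)/90 (degree 4 ≤ 4).
R(k) = B(k−1)·f(k)/C(k) = k*(k + 4)*(k + 6)*(k**2 + 10*k + 31)/(30*(3*k + 14)); s_k = R·t_k = k*(-k**2 - 10*k - 31)/(30*(k**3 + 10*k**2 + 31*k + 30)).
Δs = (-3*k - 14)/(k**5 + 20*k**4 + 155*k**3 + 580*k**2 + 1044*k + 720), as required.
Evaluate: s_(n+1) = (-n**3 - 13*n**2 - 54*n - 42)/(30*(n**3 + 13*n**2 + 54*n + 72)); subtract s_(0) = 0 ⇒ S(n) = (-n**3 - 13*n**2 - 54*n - 42)/(30*(n**3 + 13*n**2 + 54*n + 72)).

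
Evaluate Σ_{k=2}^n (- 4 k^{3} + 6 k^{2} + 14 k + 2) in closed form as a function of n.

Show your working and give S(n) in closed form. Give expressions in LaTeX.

S(n) = - n^{4} + 9 n^{2} + 10 n - 18

The ratio is (2*k**3 + 3*k**2 - 7*k - 9)/(2*k**3 - 3*k**2 - 7*k - 1).
Gosper form: A/B · C(k+1)/C(k) with A=1, B=1, C=k**3 - 3*k**2/2 - 7*k/2 - 1/2.
Set up (1)·f(k+1) − (1)·f(k) − (k**3 - 3*k**2/2 - 7*k/2 - 1/2) = 0.
From deg A=0, deg B=0, deg C=3: d=4.
A polynomial solution: f(k) = k*(k**3 - 4*k**2 - 3*k + 4)/4.
Then R = B(k−1)f/C = k*(k**3 - 4*k**2 - 3*k + 4)/(2*(2*k**3 - 3*k**2 - 7*k - 1)), so s_k = R(k)·t_k = k*(-k**3 + 4*k**2 + 3*k - 4).
Verify: -4*k**3 + 6*k**2 + 14*k + 2 matches t_k.
Telescope: S(n) = s_(n+1) − s_(2) = -n**4 + 9*n**2 + 10*n + 2 − (20) = -n**4 + 9*n**2 + 10*n - 18.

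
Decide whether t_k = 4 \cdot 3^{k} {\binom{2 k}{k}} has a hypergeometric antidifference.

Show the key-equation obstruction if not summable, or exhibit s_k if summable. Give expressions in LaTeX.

Ratio r(k) = 6*(2*k + 1)/(k + 1).
A = 12*k + 6, B = k + 1, C = 1.
Key eq: (12*k + 6)·f(k+1) = (k)·f(k) + (1).
From deg A=1, deg B=1, deg C=0: d=-1.
deg f ≤ -1 is impossible — no certificate.

No. Not Gosper-summable.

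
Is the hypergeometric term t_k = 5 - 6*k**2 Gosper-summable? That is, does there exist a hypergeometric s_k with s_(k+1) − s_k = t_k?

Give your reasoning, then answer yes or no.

Yes. s_k = k*(-2*k**2 + 3*k + 4).

Step 1: r(k) = (6*(k + 1)**2 - 5)/(6*k**2 - 5).
Gosper form: A/B · C(k+1)/C(k) with A=1, B=1, C=k**2 - 5/6.
f must satisfy (1)·f(k+1) − (1)·f(k) = k**2 - 5/6.
Bound: deg f ≤ 3.
Match coefficients ⇒ f(k) = k*(2*k**2 - 3*k - 4)/6.
Get s_k = R·t_k = k*(-2*k**2 + 3*k + 4) with R(k) = B(k−1)f(k)/C(k) = k*(2*k**2 - 3*k - 4)/(6*k**2 - 5).
Verify: 5 - 6*k**2 matches t_k.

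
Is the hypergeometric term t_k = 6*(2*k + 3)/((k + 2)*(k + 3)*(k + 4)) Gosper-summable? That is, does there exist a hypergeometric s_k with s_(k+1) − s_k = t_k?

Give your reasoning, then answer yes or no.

Step 1: r(k) = (k + 2)*(2*k + 5)/((k + 5)*(2*k + 3)).
So A=k + 2 and B=k + 5, with C=k + 3/2.
Need (k + 2)·f(k+1) − (k + 4)·f(k) = k + 3/2.
From deg A=1, deg B=1, deg C=1: d=2.
Match coefficients ⇒ f(k) = k*(7*k + 11)/24.
Get s_k = R·t_k = k*(7*k + 11)/(2*(k + 2)*(k + 3)) with R(k) = B(k−1)f(k)/C(k) = k*(k + 4)*(7*k + 11)/(12*(2*k + 3)).
Δs = 6*(2*k + 3)/(k**3 + 9*k**2 + 26*k + 24), as required.

Yes. s_k = k*(7*k + 11)/(2*(k + 2)*(k + 3)).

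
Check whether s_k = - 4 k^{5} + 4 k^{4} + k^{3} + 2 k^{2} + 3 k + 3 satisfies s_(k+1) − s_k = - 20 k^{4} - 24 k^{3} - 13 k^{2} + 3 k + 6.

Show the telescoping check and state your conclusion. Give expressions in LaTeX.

s_(k+1) = -4*k**5 - 16*k**4 - 23*k**3 - 11*k**2 + 6*k + 9
s_(k+1) − s_k = -20*k**4 - 24*k**3 - 13*k**2 + 3*k + 6
(s_(k+1) − s_k) − t_k = 0

Valid — Δs_k = t_k.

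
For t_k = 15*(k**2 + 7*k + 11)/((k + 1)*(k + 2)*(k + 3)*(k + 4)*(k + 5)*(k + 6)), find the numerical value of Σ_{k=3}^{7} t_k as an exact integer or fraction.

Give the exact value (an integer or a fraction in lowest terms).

Σ = 1825/82368

Compute t_(k+1)/t_k: get (k + 1)*(7*k + (k + 1)**2 + 18)/((k + 7)*(k**2 + 7*k + 11)).
So A=k + 1 and B=k + 7, with C=k**2 + 7*k + 11.
Set up (k + 1)·f(k+1) − (k + 6)·f(k) − (k**2 + 7*k + 11) = 0.
From deg A=1, deg B=1, deg C=2: d=5.
Solve for f: f(k) = k*(k + 2)*(k + 4)*(k**2 + 9*k + 23)/45 (degree 5 ≤ 5).
Certificate R = B(k−1)f/C = k*(k + 2)*(k + 4)*(k + 6)*(k**2 + 9*k + 23)/(45*(k**2 + 7*k + 11)) gives s_k = k*(k**2 + 9*k + 23)/(3*(k**3 + 9*k**2 + 23*k + 15)).
Check: Δs_k = 15*(k**2 + 7*k + 11)/(k**6 + 21*k**5 + 175*k**4 + 735*k**3 + 1624*k**2 + 1764*k + 720). ✓
Σ_(k=3)^(7) t_k = s_(8) − s_(3) = 424/1287 − (59/192) = 1825/82368.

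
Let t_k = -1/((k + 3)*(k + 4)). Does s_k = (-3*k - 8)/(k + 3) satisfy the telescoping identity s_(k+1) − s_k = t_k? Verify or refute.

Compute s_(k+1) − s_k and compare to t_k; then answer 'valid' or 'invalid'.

s_(k+1) = (-3*k - 11)/(k + 4)
s_(k+1) − s_k = -1/(k**2 + 7*k + 12)
(s_(k+1) − s_k) − t_k = 0

Valid: the claim telescopes to t_k.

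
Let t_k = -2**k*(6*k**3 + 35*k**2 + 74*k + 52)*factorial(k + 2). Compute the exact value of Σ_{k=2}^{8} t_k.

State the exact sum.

Σ = -5742909847488

r(k) = 2*(6*k**4 + 71*k**3 + 321*k**2 + 653*k + 501)/(6*k**3 + 35*k**2 + 74*k + 52) after simplifying.
A = 2*k + 6, B = 1, C = k**3 + 35*k**2/6 + 37*k/3 + 26/3.
Need (2*k + 6)·f(k+1) − (1)·f(k) = k**3 + 35*k**2/6 + 37*k/3 + 26/3.
deg f ≤ 2 (via 1,0,3).
A polynomial solution: f(k) = (3*k**2 + 4*k + 2)/6.
Certificate R = B(k−1)f/C = (3*k**2 + 4*k + 2)/(6*k**3 + 35*k**2 + 74*k + 52) gives s_k = -2**k*(3*k**2 + 4*k + 2)*factorial(k + 2).
Check: Δs_k = -2**k*(6*k**3 + 35*k**2 + 74*k + 52)*factorial(k + 2). ✓
Σ_(k=2)^(8) t_k = s_(9) − s_(2) = -5742909849600 − (-2112) = -5742909847488.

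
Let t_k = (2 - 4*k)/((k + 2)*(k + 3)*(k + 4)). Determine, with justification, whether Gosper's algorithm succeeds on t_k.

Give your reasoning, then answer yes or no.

t_(k+1)/t_k = (k + 2)*(2*k + 1)/((k + 5)*(2*k - 1)).
Normal form (A,B,C) = (k + 2, k + 5, k - 1/2).
Key eq: (k + 2)·f(k+1) = (k + 4)·f(k) + (k - 1/2).
deg f ≤ 2 (via 1,1,1).
Coefficient equations give f(k) = k*(k - 3)/8.
So s_k = (B(k−1)f/C)·t_k = (k*(k - 3)*(k + 4)/(4*(2*k - 1)))·t_k = -k*(k - 3)/(2*(k + 2)*(k + 3)).
s_(k+1) − s_k = 2*(1 - 2*k)/(k**3 + 9*k**2 + 26*k + 24) = t_k.

Yes. s_k = -k*(k - 3)/(2*(k + 2)*(k + 3)).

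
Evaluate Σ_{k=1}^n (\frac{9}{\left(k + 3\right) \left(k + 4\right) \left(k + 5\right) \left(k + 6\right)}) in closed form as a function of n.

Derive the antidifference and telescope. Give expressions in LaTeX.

Compute t_(k+1)/t_k: get (k + 3)/(k + 7).
Take A(k)=k + 3, B(k)=k + 7, C(k)=1.
Set up (k + 3)·f(k+1) − (k + 6)·f(k) − (1) = 0.
deg f ≤ 3 (via 1,1,0).
Solving with deg f ≤ 3: f(k) = k*(k**2 + 12*k + 47)/180.
Get s_k = R·t_k = k*(k**2 + 12*k + 47)/(20*(k + 3)*(k + 4)*(k + 5)) with R(k) = B(k−1)f(k)/C(k) = k*(k + 6)*(k**2 + 12*k + 47)/180.
Check: Δs_k = 9/(k**4 + 18*k**3 + 119*k**2 + 342*k + 360). ✓
Σ_(k=1)^n t_k = s_(n+1) − s_(1) = ((n**3 + 15*n**2 + 74*n + 60)/(20*(n**3 + 15*n**2 + 74*n + 120))) − (1/40), i.e. n*(n**2 + 15*n + 74)/(40*(n**3 + 15*n**2 + 74*n + 120)).

S(n) = \frac{n \left(n^{2} + 15 n + 74\right)}{40 \left(n^{3} + 15 n^{2} + 74 n + 120\right)}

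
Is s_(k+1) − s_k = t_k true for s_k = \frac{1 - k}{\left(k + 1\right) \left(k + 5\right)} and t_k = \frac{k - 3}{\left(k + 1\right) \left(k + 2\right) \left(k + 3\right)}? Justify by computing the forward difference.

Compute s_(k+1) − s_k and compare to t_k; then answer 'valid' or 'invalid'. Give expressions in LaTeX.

s_(k+1) = -k/((k + 2)*(k + 6))
s_(k+1) − s_k = (k**2 - k - 12)/(k**4 + 14*k**3 + 65*k**2 + 112*k + 60)
(s_(k+1) − s_k) − t_k = 6*(-k**2 - 2*k + 9)/(k**5 + 17*k**4 + 107*k**3 + 307*k**2 + 396*k + 180)

Invalid: residual \frac{6 \left(- k^{2} - 2 k + 9\right)}{k^{5} + 17 k^{4} + 107 k^{3} + 307 k^{2} + 396 k + 180} ≠ 0.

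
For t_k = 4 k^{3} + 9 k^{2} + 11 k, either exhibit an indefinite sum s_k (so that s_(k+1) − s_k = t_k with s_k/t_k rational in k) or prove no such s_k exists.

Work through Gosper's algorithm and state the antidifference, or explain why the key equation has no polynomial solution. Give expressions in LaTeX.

s_k = k \left(k^{3} + k^{2} + 2 k - 4\right)

Compute t_(k+1)/t_k: get (4*k**3 + 21*k**2 + 41*k + 24)/(k*(4*k**2 + 9*k + 11)).
Take A(k)=1, B(k)=1, C(k)=k**3 + 9*k**2/4 + 11*k/4.
Key eq: (1)·f(k+1) = (1)·f(k) + (k**3 + 9*k**2/4 + 11*k/4).
Bound: deg f ≤ 4.
Coefficient equations give f(k) = k*(k - 1)*(k**2 + 2*k + 4)/4.
Get s_k = R·t_k = k*(k**3 + k**2 + 2*k - 4) with R(k) = B(k−1)f(k)/C(k) = (k - 1)*(k**2 + 2*k + 4)/(4*k**2 + 9*k + 11).
Check: Δs_k = k*(4*k**2 + 9*k + 11). ✓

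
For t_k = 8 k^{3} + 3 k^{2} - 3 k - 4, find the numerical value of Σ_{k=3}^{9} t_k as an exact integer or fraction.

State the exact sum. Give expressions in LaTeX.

Compute t_(k+1)/t_k: get (8*k**3 + 27*k**2 + 27*k + 4)/(8*k**3 + 3*k**2 - 3*k - 4).
A = 1, B = 1, C = k**3 + 3*k**2/8 - 3*k/8 - 1/2.
f must satisfy (1)·f(k+1) − (1)·f(k) = k**3 + 3*k**2/8 - 3*k/8 - 1/2.
d = 4 from the (0,0,3) case.
Match coefficients ⇒ f(k) = k*(k - 2)*(2*k**2 + k + 1)/8.
Get s_k = R·t_k = k*(2*k**3 - 3*k**2 - k - 2) with R(k) = B(k−1)f(k)/C(k) = k*(k - 2)*(2*k**2 + k + 1)/(8*k**3 + 3*k**2 - 3*k - 4).
Check: Δs_k = 8*k**3 + 3*k**2 - 3*k - 4. ✓
Σ_(k=3)^(9) t_k = s_(10) − s_(3) = 16880 − (66) = 16814.

Σ = 16814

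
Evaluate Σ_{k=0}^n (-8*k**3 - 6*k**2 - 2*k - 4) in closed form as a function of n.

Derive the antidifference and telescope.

S(n) = -2*n**4 - 6*n**3 - 6*n**2 - 6*n - 4

The ratio is (4*k**3 + 15*k**2 + 19*k + 10)/(4*k**3 + 3*k**2 + k + 2).
Factor: A=1; B=1; C=k**3 + 3*k**2/4 + k/4 + 1/2.
Solve (1)·f(k+1) − (1)·f(k) = k**3 + 3*k**2/4 + k/4 + 1/2.
d = 4 from the (0,0,3) case.
A polynomial solution: f(k) = k*(k + 1)*(k**2 - 2*k + 2)/4.
So s_k = (B(k−1)f/C)·t_k = (k*(k**2 - 2*k + 2)/(4*k**2 - k + 2))·t_k = 2*k*(-k**3 + k**2 - 2).
Verify: -8*k**3 - 6*k**2 - 2*k - 4 matches t_k.
s_(n+1) = -2*n**4 - 6*n**3 - 6*n**2 - 6*n - 4 and s_(0) = 0, so S(n) = -2*n**4 - 6*n**3 - 6*n**2 - 6*n - 4.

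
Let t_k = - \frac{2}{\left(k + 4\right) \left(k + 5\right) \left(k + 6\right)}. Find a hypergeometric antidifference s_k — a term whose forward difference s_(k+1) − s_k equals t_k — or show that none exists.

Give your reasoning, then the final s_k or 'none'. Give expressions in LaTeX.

s_k = \frac{k \left(- k - 9\right)}{20 \left(k + 4\right) \left(k + 5\right)}

Ratio r(k) = (k + 4)/(k + 7).
A = k + 4, B = k + 7, C = 1.
Set up (k + 4)·f(k+1) − (k + 6)·f(k) − (1) = 0.
d = 2 from the (1,1,0) case.
Coefficient equations give f(k) = k*(k + 9)/40.
Get s_k = R·t_k = k*(-k - 9)/(20*(k + 4)*(k + 5)) with R(k) = B(k−1)f(k)/C(k) = k*(k + 6)*(k + 9)/40.
Check: Δs_k = -2/(k**3 + 15*k**2 + 74*k + 120). ✓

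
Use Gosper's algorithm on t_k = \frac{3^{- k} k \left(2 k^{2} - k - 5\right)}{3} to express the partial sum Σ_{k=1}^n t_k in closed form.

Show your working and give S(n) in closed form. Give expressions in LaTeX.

r(k) = (k + 1)*(k - 2*(k + 1)**2 + 6)/(3*k*(-2*k**2 + k + 5)) after simplifying.
Gosper form: A/B · C(k+1)/C(k) with A=1/3, B=1, C=k**3 - k**2/2 - 5*k/2.
f must satisfy (1/3)·f(k+1) − (1)·f(k) = k**3 - k**2/2 - 5*k/2.
d = 3 from the (0,0,3) case.
Solving with deg f ≤ 3: f(k) = -3*(k**3 + k**2 + 1)/2.
So s_k = (B(k−1)f/C)·t_k = (-3*(k**3 + k**2 + 1)/(k*(2*k**2 - k - 5)))·t_k = -(k**3 + k**2 + 1)/3**k.
Check: Δs_k = k*(2*k**2 - k - 5)/(3*3**k). ✓
Telescope: S(n) = s_(n+1) − s_(1) = 3**(-n - 1)*(-n**3 - 4*n**2 - 5*n - 3) − (-1) = 3**(-n - 1)*(3**(n + 1) - n**3 - 4*n**2 - 5*n - 3).

S(n) = 3^{- n - 1} \left(3^{n + 1} - n^{3} - 4 n^{2} - 5 n - 3\right)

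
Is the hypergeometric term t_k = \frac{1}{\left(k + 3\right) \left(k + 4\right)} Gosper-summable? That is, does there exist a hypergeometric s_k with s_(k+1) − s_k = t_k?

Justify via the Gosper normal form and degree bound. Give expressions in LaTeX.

Step 1: r(k) = (k + 3)/(k + 5).
So A=k + 3 and B=k + 5, with C=1.
Key eq: (k + 3)·f(k+1) = (k + 4)·f(k) + (1).
Bound: deg f ≤ 1.
Solve for f: f(k) = k/3 (degree 1 ≤ 1).
Get s_k = R·t_k = k/(3*(k + 3)) with R(k) = B(k−1)f(k)/C(k) = k*(k + 4)/3.
Δs = 1/(k**2 + 7*k + 12), as required.

Yes. s_k = \frac{k}{3 \left(k + 3\right)}.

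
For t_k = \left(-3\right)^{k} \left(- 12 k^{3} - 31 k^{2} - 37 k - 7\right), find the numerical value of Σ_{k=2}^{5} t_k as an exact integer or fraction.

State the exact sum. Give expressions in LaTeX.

Σ = 501300

r(k) = 3*(-12*k**3 - 67*k**2 - 135*k - 87)/(12*k**3 + 31*k**2 + 37*k + 7) after simplifying.
So A=-3 and B=1, with C=k**3 + 31*k**2/12 + 37*k/12 + 7/12.
Set up (-3)·f(k+1) − (1)·f(k) − (k**3 + 31*k**2/12 + 37*k/12 + 7/12) = 0.
Degrees (0,0,3) ⇒ d ≤ 3.
Match coefficients ⇒ f(k) = -(3*k - 2)*(k**2 + k + 1)/12.
Get s_k = R·t_k = (-3)**k*(3*k**3 + k**2 + k - 2) with R(k) = B(k−1)f(k)/C(k) = -(3*k - 2)*(k**2 + k + 1)/(12*k**3 + 31*k**2 + 37*k + 7).
Δs = (-3)**k*(-12*k**3 - 31*k**2 - 37*k - 7), as required.
Sum = s_(6) − s_(2); s_(6) = 501552, s_(2) = 252 ⇒ 501300.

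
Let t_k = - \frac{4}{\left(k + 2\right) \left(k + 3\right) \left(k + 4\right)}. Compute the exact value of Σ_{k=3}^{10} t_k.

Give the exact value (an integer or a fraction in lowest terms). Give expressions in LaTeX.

The ratio is (k + 2)/(k + 5).
So A=k + 2 and B=k + 5, with C=1.
Solve (k + 2)·f(k+1) − (k + 4)·f(k) = 1.
Bound: deg f ≤ 2.
Solve for f: f(k) = k*(k + 5)/12 (degree 2 ≤ 2).
So s_k = (B(k−1)f/C)·t_k = (k*(k + 4)*(k + 5)/12)·t_k = k*(-k - 5)/(3*(k + 2)*(k + 3)).
Verify: -4/(k**3 + 9*k**2 + 26*k + 24) matches t_k.
Sum = s_(11) − s_(3); s_(11) = -88/273, s_(3) = -4/15 ⇒ -76/1365.

Σ = -76/1365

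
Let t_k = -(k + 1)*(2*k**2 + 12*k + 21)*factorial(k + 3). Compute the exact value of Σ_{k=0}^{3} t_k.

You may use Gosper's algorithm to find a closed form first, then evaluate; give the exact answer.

Σ = -236886

Ratio r(k) = (k + 2)*(k + 4)*(12*k + 2*(k + 1)**2 + 33)/((k + 1)*(2*k**2 + 12*k + 21)).
Normal form (A,B,C) = (k + 4, 1, k**3 + 7*k**2 + 33*k/2 + 21/2).
Key eq: (k + 4)·f(k+1) = (1)·f(k) + (k**3 + 7*k**2 + 33*k/2 + 21/2).
deg f ≤ 2 (via 1,0,3).
Solving with deg f ≤ 2: f(k) = (2*k**2 + 4*k - 1)/2.
Then R = B(k−1)f/C = (2*k**2 + 4*k - 1)/((k + 1)*(2*k**2 + 12*k + 21)), so s_k = R(k)·t_k = -(2*k**2 + 4*k - 1)*factorial(k + 3).
Verify: -(k + 1)*(2*k**2 + 12*k + 21)*factorial(k + 3) matches t_k.
Sum = s_(4) − s_(0); s_(4) = -236880, s_(0) = 6 ⇒ -236886.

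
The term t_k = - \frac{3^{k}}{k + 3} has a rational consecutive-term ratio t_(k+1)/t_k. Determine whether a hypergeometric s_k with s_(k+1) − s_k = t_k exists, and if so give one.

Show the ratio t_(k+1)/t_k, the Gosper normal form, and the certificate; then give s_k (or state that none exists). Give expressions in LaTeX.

none (Gosper's algorithm certifies no s_k)

The ratio is 3*(k + 3)/(k + 4).
Take A(k)=3*k + 9, B(k)=k + 4, C(k)=1.
f must satisfy (3*k + 9)·f(k+1) − (k + 3)·f(k) = 1.
Degrees (1,1,0) ⇒ d ≤ -1.
Negative degree bound (-1): no f exists, t_k not Gosper-summable.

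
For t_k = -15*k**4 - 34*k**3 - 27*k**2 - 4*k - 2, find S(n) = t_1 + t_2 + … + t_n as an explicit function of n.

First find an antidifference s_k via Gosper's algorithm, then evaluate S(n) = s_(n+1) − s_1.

t_(k+1)/t_k = (15*k**4 + 94*k**3 + 219*k**2 + 220*k + 82)/(15*k**4 + 34*k**3 + 27*k**2 + 4*k + 2).
A = 1, B = 1, C = k**4 + 34*k**3/15 + 9*k**2/5 + 4*k/15 + 2/15.
Key eq: (1)·f(k+1) = (1)·f(k) + (k**4 + 34*k**3/15 + 9*k**2/5 + 4*k/15 + 2/15).
d = 5 from the (0,0,4) case.
Solving with deg f ≤ 5: f(k) = k*(3*k**4 + k**3 - 3*k**2 - 3*k + 4)/15.
Certificate R = B(k−1)f/C = k*(3*k**4 + k**3 - 3*k**2 - 3*k + 4)/(15*k**4 + 34*k**3 + 27*k**2 + 4*k + 2) gives s_k = k*(-3*k**4 - k**3 + 3*k**2 + 3*k - 4).
Δs = -15*k**4 - 34*k**3 - 27*k**2 - 4*k - 2, as required.
Telescope: S(n) = s_(n+1) − s_(1) = -3*n**5 - 16*n**4 - 31*n**3 - 24*n**2 - 8*n - 2 − (-2) = n*(-3*n**4 - 16*n**3 - 31*n**2 - 24*n - 8).

S(n) = n*(-3*n**4 - 16*n**3 - 31*n**2 - 24*n - 8)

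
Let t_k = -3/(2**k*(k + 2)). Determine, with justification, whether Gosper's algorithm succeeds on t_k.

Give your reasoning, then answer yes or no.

The ratio is (k + 2)/(2*(k + 3)).
A = k/2 + 1, B = k + 3, C = 1.
Need (k/2 + 1)·f(k+1) − (k + 2)·f(k) = 1.
Degrees (1,1,0) ⇒ d ≤ -1.
Bound -1 < 0, so the key equation has no polynomial solution.

No — t_k has no hypergeometric antidifference.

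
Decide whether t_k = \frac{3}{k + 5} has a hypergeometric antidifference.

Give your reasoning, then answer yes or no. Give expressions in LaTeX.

No — key equation has no polynomial f.

Step 1: r(k) = (k + 5)/(k + 6).
Take A(k)=k + 5, B(k)=k + 6, C(k)=1.
Solve (k + 5)·f(k+1) − (k + 5)·f(k) = 1.
d = 0 from the (1,1,0) case.
Generic f = c0 gives residual -1; -1 = 0 cannot hold, so t_k is not Gosper-summable.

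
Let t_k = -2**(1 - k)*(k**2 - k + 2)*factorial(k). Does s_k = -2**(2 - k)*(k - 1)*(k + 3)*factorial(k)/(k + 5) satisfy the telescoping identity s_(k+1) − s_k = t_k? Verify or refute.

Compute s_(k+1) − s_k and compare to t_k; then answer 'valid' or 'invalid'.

Invalid: residual 2**(2 - k)*(k**3 + 4*k**2 - 5*k + 12)*factorial(k)/((k + 5)*(k + 6)) ≠ 0.

s_(k+1) = -2**(1 - k)*k*(k + 4)*factorial(k + 1)/(k + 6)
s_(k+1) − s_k = -2**(1 - k)*(k**4 + 8*k**3 + 13*k**2 + 2*k + 36)*factorial(k)/((k + 5)*(k + 6))
(s_(k+1) − s_k) − t_k = 2**(2 - k)*(k**3 + 4*k**2 - 5*k + 12)*factorial(k)/((k + 5)*(k + 6))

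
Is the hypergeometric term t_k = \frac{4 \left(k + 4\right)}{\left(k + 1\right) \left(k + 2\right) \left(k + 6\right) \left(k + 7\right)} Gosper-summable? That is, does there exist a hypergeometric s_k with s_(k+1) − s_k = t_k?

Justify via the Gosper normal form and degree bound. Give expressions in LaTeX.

r(k) = (k + 1)*(k + 5)*(k + 6)/((k + 3)*(k + 4)*(k + 8)) after simplifying.
So A=k + 1 and B=k + 8, with C=k**4 + 16*k**3 + 95*k**2 + 248*k + 240.
Solve (k + 1)·f(k+1) − (k + 7)·f(k) = k**4 + 16*k**3 + 95*k**2 + 248*k + 240.
From deg A=1, deg B=1, deg C=4: d=6.
Coefficient equations give f(k) = k*(k + 2)*(k + 3)*(k + 4)*(k + 5)*(k + 7)/12.
Then R = B(k−1)f/C = k*(k + 2)*(k + 7)**2/(12*(k + 4)), so s_k = R(k)·t_k = k*(k + 7)/(3*(k**2 + 7*k + 6)).
Verify: 4*(k + 4)/(k**4 + 16*k**3 + 83*k**2 + 152*k + 84) matches t_k.

Yes. s_k = \frac{k \left(k + 7\right)}{3 \left(k^{2} + 7 k + 6\right)}.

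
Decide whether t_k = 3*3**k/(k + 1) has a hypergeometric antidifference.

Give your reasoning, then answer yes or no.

r(k) = 3*(k + 1)/(k + 2) after simplifying.
Gosper form: A/B · C(k+1)/C(k) with A=3*k + 3, B=k + 2, C=1.
f must satisfy (3*k + 3)·f(k+1) − (k + 1)·f(k) = 1.
d = -1 from the (1,1,0) case.
Negative degree bound (-1): no f exists, t_k not Gosper-summable.

No; the degree bound rules out any f.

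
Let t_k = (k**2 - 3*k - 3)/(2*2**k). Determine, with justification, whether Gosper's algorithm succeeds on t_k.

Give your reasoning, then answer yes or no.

Step 1: r(k) = (k**2 - k - 5)/(2*(k**2 - 3*k - 3)).
Gosper form: A/B · C(k+1)/C(k) with A=1/2, B=1, C=k**2 - 3*k - 3.
f must satisfy (1/2)·f(k+1) − (1)·f(k) = k**2 - 3*k - 3.
Degrees (0,0,2) ⇒ d ≤ 2.
Solving with deg f ≤ 2: f(k) = -2*(k**2 - k - 3).
Then R = B(k−1)f/C = -2*(k**2 - k - 3)/(k**2 - 3*k - 3), so s_k = R(k)·t_k = (-k**2 + k + 3)/2**k.
s_(k+1) − s_k = (k**2 - 3*k - 3)/(2*2**k) = t_k.

Yes. s_k = (-k**2 + k + 3)/2**k.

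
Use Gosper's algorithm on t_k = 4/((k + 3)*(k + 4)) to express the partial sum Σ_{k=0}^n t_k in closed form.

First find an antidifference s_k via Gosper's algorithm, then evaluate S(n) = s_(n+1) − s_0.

S(n) = 4*(n + 1)/(3*(n + 4))

Ratio r(k) = (k + 3)/(k + 5).
Take A(k)=k + 3, B(k)=k + 5, C(k)=1.
Need (k + 3)·f(k+1) − (k + 4)·f(k) = 1.
deg f ≤ 1 (via 1,1,0).
Solving with deg f ≤ 1: f(k) = k/3.
So s_k = (B(k−1)f/C)·t_k = (k*(k + 4)/3)·t_k = 4*k/(3*(k + 3)).
Check: Δs_k = 4/(k**2 + 7*k + 12). ✓
Telescope: S(n) = s_(n+1) − s_(0) = 4*(n + 1)/(3*(n + 4)) − (0) = 4*(n + 1)/(3*(n + 4)).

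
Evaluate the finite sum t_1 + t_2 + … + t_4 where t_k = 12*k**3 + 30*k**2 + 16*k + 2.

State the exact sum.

Σ = 2268

Ratio r(k) = (6*k**3 + 33*k**2 + 56*k + 30)/(6*k**3 + 15*k**2 + 8*k + 1).
Take A(k)=1, B(k)=1, C(k)=k**3 + 5*k**2/2 + 4*k/3 + 1/6.
Set up (1)·f(k+1) − (1)·f(k) − (k**3 + 5*k**2/2 + 4*k/3 + 1/6) = 0.
deg f ≤ 4 (via 0,0,3).
Solve for f: f(k) = k*(3*k**3 + 4*k**2 - 4*k - 1)/12 (degree 4 ≤ 4).
Get s_k = R·t_k = k*(3*k**3 + 4*k**2 - 4*k - 1) with R(k) = B(k−1)f(k)/C(k) = k*(3*k**3 + 4*k**2 - 4*k - 1)/(2*(2*k + 1)*(3*k**2 + 6*k + 1)).
Verify: 12*k**3 + 30*k**2 + 16*k + 2 matches t_k.
Σ_(k=1)^(4) t_k = s_(5) − s_(1) = 2270 − (2) = 2268.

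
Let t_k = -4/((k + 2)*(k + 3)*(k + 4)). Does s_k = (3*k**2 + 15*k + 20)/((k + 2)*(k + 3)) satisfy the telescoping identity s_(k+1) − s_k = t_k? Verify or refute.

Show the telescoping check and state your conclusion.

s_(k+1) = (15*k + 3*(k + 1)**2 + 35)/((k + 3)*(k + 4))
s_(k+1) − s_k = -4/(k**3 + 9*k**2 + 26*k + 24)
(s_(k+1) − s_k) − t_k = 0

Valid: the claim telescopes to t_k.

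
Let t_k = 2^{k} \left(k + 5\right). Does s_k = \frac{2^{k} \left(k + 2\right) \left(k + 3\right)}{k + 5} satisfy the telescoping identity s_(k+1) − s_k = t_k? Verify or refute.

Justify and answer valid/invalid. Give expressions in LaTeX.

Invalid: residual \frac{3 \cdot 2^{k} \left(- k^{2} - 9 k - 22\right)}{k^{2} + 11 k + 30} ≠ 0.

s_(k+1) = 2**(k + 1)*(k + 3)*(k + 4)/(k + 6)
s_(k+1) − s_k = 2**k*(k**3 + 13*k**2 + 58*k + 84)/(k**2 + 11*k + 30)
(s_(k+1) − s_k) − t_k = 3*2**k*(-k**2 - 9*k - 22)/(k**2 + 11*k + 30)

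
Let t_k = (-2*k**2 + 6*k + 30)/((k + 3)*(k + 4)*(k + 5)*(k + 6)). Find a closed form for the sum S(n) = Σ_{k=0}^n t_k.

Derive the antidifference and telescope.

Ratio r(k) = (k + 3)*(3*k - (k + 1)**2 + 18)/((k + 7)*(-k**2 + 3*k + 15)).
Normal form (A,B,C) = (k + 3, k + 7, k**2 - 3*k - 15).
Set up (k + 3)·f(k+1) − (k + 6)·f(k) − (k**2 - 3*k - 15) = 0.
Bound: deg f ≤ 3.
Coefficient equations give f(k) = -k*(k**2 + 42*k + 107)/30.
So s_k = (B(k−1)f/C)·t_k = (-k*(k + 6)*(k**2 + 42*k + 107)/(30*(k**2 - 3*k - 15)))·t_k = k*(k**2 + 42*k + 107)/(15*(k + 3)*(k + 4)*(k + 5)).
Check: Δs_k = 2*(-k**2 + 3*k + 15)/(k**4 + 18*k**3 + 119*k**2 + 342*k + 360). ✓
Telescope: S(n) = s_(n+1) − s_(0) = (n**3 + 45*n**2 + 194*n + 150)/(15*(n**3 + 15*n**2 + 74*n + 120)) − (0) = (n**3 + 45*n**2 + 194*n + 150)/(15*(n**3 + 15*n**2 + 74*n + 120)).

S(n) = (n**3 + 45*n**2 + 194*n + 150)/(15*(n**3 + 15*n**2 + 74*n + 120))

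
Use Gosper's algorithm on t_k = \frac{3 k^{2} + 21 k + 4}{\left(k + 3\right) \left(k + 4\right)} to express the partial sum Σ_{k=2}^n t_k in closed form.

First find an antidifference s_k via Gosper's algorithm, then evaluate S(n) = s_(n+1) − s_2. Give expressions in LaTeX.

Compute t_(k+1)/t_k: get (k + 3)*(21*k + 3*(k + 1)**2 + 25)/((k + 5)*(3*k**2 + 21*k + 4)).
So A=k + 3 and B=k + 5, with C=k**2 + 7*k + 4/3.
Set up (k + 3)·f(k+1) − (k + 4)·f(k) − (k**2 + 7*k + 4/3) = 0.
Degrees (1,1,2) ⇒ d ≤ 2.
Solving with deg f ≤ 2: f(k) = k*(9*k - 5)/9.
R(k) = B(k−1)·f(k)/C(k) = k*(k + 4)*(9*k - 5)/(3*(3*k**2 + 21*k + 4)); s_k = R·t_k = k*(9*k - 5)/(3*(k + 3)).
s_(k+1) − s_k = (3*k**2 + 21*k + 4)/(k**2 + 7*k + 12) = t_k.
s_(n+1) = (9*n**2 + 13*n + 4)/(3*(n + 4)) and s_(2) = 26/15, so S(n) = (15*n**2 + 13*n - 28)/(5*(n + 4)).

S(n) = \frac{15 n^{2} + 13 n - 28}{5 \left(n + 4\right)}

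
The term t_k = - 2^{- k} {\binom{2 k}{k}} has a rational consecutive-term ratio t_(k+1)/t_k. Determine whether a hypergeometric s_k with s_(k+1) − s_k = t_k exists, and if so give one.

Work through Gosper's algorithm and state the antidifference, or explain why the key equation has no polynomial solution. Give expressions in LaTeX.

Step 1: r(k) = (2*k + 1)/(k + 1).
Normal form (A,B,C) = (2*k + 1, k + 1, 1).
Set up (2*k + 1)·f(k+1) − (k)·f(k) − (1) = 0.
d = -1 from the (1,1,0) case.
Negative degree bound (-1): no f exists, t_k not Gosper-summable.

none — t_k is not Gosper-summable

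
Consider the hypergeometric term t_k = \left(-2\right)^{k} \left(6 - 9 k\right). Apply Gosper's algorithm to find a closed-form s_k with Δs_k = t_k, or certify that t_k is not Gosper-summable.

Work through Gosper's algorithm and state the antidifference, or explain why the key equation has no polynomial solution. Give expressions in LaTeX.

s_k = \left(-2\right)^{k} \left(3 k - 4\right)

Compute t_(k+1)/t_k: get 2*(-3*k - 1)/(3*k - 2).
So A=-2 and B=1, with C=k - 2/3.
Key eq: (-2)·f(k+1) = (1)·f(k) + (k - 2/3).
Degrees (0,0,1) ⇒ d ≤ 1.
Coefficient equations give f(k) = -(3*k - 4)/9.
R(k) = B(k−1)·f(k)/C(k) = -(3*k - 4)/(3*(3*k - 2)); s_k = R·t_k = (-2)**k*(3*k - 4).
Verify: (-2)**k*(6 - 9*k) matches t_k.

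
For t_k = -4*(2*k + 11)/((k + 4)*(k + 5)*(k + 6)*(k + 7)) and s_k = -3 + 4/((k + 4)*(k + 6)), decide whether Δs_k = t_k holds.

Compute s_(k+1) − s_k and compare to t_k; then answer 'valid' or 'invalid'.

valid (s_(k+1) − s_k reduces to t_k)

s_(k+1) = -3 + 4/((k + 5)*(k + 7))
s_(k+1) − s_k = 4*(-2*k - 11)/(k**4 + 22*k**3 + 179*k**2 + 638*k + 840)
(s_(k+1) − s_k) − t_k = 0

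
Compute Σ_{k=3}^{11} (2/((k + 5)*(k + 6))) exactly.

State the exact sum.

Compute t_(k+1)/t_k: get (k + 5)/(k + 7).
Take A(k)=k + 5, B(k)=k + 7, C(k)=1.
Solve (k + 5)·f(k+1) − (k + 6)·f(k) = 1.
Bound: deg f ≤ 1.
Coefficient equations give f(k) = k/5.
Get s_k = R·t_k = 2*k/(5*(k + 5)) with R(k) = B(k−1)f(k)/C(k) = k*(k + 6)/5.
Check: Δs_k = 2/(k**2 + 11*k + 30). ✓
Evaluate s at k=12 and k=3: 24/85 and 3/20; difference 9/68.

Σ = 9/68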